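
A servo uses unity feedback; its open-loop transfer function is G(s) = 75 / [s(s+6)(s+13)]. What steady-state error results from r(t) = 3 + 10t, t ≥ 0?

10.4

The open loop has one pole at the origin → type 1 system. By superposition:
  • 3: tracked with zero error.
  • 10t: e_ss = 10/K_v with K_v=25/26 → 10.4.
Total e_ss = 10.4.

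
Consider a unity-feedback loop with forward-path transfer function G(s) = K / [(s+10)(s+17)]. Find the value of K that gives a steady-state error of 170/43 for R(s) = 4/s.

2

No free integrators in G(s): this is a type 0 system.
K_p = lim_{s→0} G(s) = K / (10·17) = (1/170)·K.
e_ss = 4/(1 + K_p) = 170/43 ⇒ 1 + (1/170)·K = 86/85 ⇒ K = 2.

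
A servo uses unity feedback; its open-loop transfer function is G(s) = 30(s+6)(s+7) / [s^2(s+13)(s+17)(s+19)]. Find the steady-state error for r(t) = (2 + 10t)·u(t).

G(s) has two factors of s in the denominator, so the system is type 2. Taking each input component in turn:
  • 2: tracked with zero error.
  • 10t: tracked with zero error.
Total e_ss = 0.

0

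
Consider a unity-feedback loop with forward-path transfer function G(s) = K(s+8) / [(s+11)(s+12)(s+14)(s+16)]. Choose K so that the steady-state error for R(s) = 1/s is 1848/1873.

50

G(s) has no factors of s in the denominator, so the system is type 0.
K_p = lim_{s→0} G(s) = K·8 / (11·12·14·16) = (1/3696)·K.
e_ss = 1/(1 + K_p) = 1848/1873 ⇒ 1 + (1/3696)·K = 1873/1848 ⇒ K = 50.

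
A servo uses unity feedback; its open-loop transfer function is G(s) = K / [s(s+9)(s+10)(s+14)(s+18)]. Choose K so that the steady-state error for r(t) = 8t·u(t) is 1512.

One free integrator in G(s): this is a type 1 system.
K_v = lim_{s→0} s·G(s) = K / (9·10·14·18) = (1/22680)·K.
e_ss = 8/K_v = 1512 ⇒ K_v = 1/189 ⇒ K = (1/189)/(1/22680) = 120.

120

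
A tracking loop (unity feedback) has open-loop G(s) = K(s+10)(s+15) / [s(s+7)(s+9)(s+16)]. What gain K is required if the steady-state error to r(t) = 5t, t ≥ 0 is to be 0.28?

120

One free integrator in G(s): this is a type 1 system.
K_v = lim_{s→0} s·G(s) = K·10·15 / (7·9·16) = (25/168)·K.
e_ss = 5/K_v = 0.28 ⇒ K_v = 125/7 ⇒ K = (125/7)/(25/168) = 120.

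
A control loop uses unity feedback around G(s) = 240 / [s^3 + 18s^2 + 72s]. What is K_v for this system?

Lowest-order denominator term is 72s, so the open loop has 1 pole at the origin → type 1 system.
K_v = lim_{s→0} s·G(s) = 240 / 72 = 10/3.

10/3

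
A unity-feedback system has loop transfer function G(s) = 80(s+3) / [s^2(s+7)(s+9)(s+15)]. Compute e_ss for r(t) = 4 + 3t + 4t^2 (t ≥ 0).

Two free integrators in G(s): this is a type 2 system. Taking each input component in turn:
  • 4: tracked with zero error.
  • 3t: tracked with zero error.
  • 4t^2: e_ss = 8/K_a with K_a=16/63 → 31.5.
Total e_ss = 31.5.

31.5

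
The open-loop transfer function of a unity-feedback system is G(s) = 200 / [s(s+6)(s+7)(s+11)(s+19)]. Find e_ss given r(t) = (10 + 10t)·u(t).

438.9

System type = 1 (one pole at s=0). Taking each input component in turn:
  • 10: tracked with zero error.
  • 10t: e_ss = 10/K_v with K_v=100/4389 → 438.9.
Total e_ss = 438.9.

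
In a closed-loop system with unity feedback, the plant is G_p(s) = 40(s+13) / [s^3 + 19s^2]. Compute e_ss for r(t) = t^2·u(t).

The denominator has no term below 19s^2 — 2 poles at s=0, type 2.
K_a = lim_{s→0} s^2·G_p(s) = 40·13 / 19 = 520/19.
r(t) = t^2 gives R(s) = 2/s^3.
e_ss = 2/K_a = 2/(520/19) = 19/260.

19/260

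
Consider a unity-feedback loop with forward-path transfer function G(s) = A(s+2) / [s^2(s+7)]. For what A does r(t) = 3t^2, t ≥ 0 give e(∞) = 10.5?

2

The open loop has two poles at the origin → type 2 system.
K_a = lim_{s→0} s^2·G(s) = A·2 / (7) = (2/7)·A.
e_ss = 6/K_a = 10.5 ⇒ K_a = 4/7 ⇒ A = (4/7)/(2/7) = 2.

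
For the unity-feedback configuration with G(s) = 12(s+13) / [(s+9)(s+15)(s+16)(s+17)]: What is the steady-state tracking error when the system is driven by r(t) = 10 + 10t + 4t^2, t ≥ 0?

infinity

No free integrators in G(s): this is a type 0 system. By superposition:
  • 10: e_ss = 10/(1+K_p) with K_p=13/3060 → 30600/3073.
  • 10t: a type-0 system cannot track it, e_ss → ∞.
  • 4t^2: a type-0 system cannot track it, e_ss → ∞.
The unbounded component dominates.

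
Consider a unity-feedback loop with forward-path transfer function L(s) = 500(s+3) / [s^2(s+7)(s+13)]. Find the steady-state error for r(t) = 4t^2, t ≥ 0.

L(s) has two factors of s in the denominator, so the system is type 2.
K_a = lim_{s→0} s^2·L(s) = 500·3 / (7·13) = 1500/91.
r(t) = 4t^2 gives R(s) = 8/s^3.
e_ss = 8/K_a = 8/(1500/91) = 182/375.

182/375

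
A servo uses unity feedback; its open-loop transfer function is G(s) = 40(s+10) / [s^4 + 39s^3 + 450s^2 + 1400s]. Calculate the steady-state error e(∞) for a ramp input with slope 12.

The denominator has no term below 1400s — 1 pole at s=0, type 1.
K_v = lim_{s→0} s·G(s) = 40·10 / 1400 = 2/7.
e_ss = 12/K_v = 12/(2/7) = 42.

42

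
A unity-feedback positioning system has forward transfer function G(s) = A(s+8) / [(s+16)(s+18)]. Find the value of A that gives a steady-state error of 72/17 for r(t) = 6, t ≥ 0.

15

G(s) has no factors of s in the denominator, so the system is type 0.
K_p = lim_{s→0} G(s) = A·8 / (16·18) = (1/36)·A.
e_ss = 6/(1 + K_p) = 72/17 ⇒ 1 + (1/36)·A = 17/12 ⇒ A = 15.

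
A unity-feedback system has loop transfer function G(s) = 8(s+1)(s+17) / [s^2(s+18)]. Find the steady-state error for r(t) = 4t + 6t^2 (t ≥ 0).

27/17

Two free integrators in G(s): this is a type 2 system. Treating each term separately:
  • 4t: tracked with zero error.
  • 6t^2: e_ss = 12/K_a with K_a=68/9 → 27/17.
Total e_ss = 27/17.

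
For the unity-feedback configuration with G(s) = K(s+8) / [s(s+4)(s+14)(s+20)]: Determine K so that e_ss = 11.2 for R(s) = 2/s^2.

25

System type = 1 (one pole at s=0).
K_v = lim_{s→0} s·G(s) = K·8 / (4·14·20) = (1/140)·K.
e_ss = 2/K_v = 11.2 ⇒ K_v = 5/28 ⇒ K = (5/28)/(1/140) = 25.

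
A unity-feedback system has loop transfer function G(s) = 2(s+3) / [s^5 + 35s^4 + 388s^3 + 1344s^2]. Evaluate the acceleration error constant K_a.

The denominator has no term below 1344s^2 — 2 poles at s=0, type 2.
K_a = lim_{s→0} s^2·G(s) = 2·3 / 1344 = 1/224.

1/224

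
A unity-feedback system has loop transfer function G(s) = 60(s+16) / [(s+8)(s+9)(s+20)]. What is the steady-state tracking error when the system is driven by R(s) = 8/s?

4.8

System type = 0 (no poles at s=0).
K_p = lim_{s→0} G(s) = 60·16 / (8·9·20) = 2/3.
e_ss = 8/(1 + K_p) = 8/(5/3) = 4.8.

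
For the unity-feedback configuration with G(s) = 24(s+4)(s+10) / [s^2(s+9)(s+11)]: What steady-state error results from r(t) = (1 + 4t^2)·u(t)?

The open loop has two poles at the origin → type 2 system. Treating each term separately:
  • 1: tracked with zero error.
  • 4t^2: e_ss = 8/K_a with K_a=320/33 → 0.825.
Total e_ss = 0.825.

0.825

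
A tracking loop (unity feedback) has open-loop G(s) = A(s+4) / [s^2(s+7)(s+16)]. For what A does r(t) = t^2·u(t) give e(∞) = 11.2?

System type = 2 (two poles at s=0).
K_a = lim_{s→0} s^2·G(s) = A·4 / (7·16) = (1/28)·A.
e_ss = 2/K_a = 11.2 ⇒ K_a = 5/28 ⇒ A = (5/28)/(1/28) = 5.

5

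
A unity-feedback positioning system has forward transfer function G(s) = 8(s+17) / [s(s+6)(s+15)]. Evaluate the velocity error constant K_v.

G(s) has one factor of s in the denominator, so the system is type 1.
K_v = lim_{s→0} s·G(s) = 8·17 / (6·15) = 68/45.

68/45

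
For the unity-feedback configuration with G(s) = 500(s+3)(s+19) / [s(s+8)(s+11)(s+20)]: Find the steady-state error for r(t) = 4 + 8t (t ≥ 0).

704/1425

One free integrator in G(s): this is a type 1 system. Taking each input component in turn:
  • 4: tracked with zero error.
  • 8t: e_ss = 8/K_v with K_v=1425/88 → 704/1425.
Total e_ss = 704/1425.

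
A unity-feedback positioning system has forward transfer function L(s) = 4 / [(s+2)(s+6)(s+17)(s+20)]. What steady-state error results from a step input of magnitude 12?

L(s) has no factors of s in the denominator, so the system is type 0.
K_p = lim_{s→0} L(s) = 4 / (2·6·17·20) = 1/1020.
e_ss = 12/(1 + K_p) = 12/(1021/1020) = 12240/1021.

12240/1021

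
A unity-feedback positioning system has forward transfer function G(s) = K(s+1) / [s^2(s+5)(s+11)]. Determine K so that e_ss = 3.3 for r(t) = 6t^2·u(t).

Two free integrators in G(s): this is a type 2 system.
K_a = lim_{s→0} s^2·G(s) = K·1 / (5·11) = (1/55)·K.
e_ss = 12/K_a = 3.3 ⇒ K_a = 40/11 ⇒ K = (40/11)/(1/55) = 200.

200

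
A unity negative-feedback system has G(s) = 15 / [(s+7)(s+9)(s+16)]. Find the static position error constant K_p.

System type = 0 (no poles at s=0).
K_p = lim_{s→0} G(s) = 15 / (7·9·16) = 5/336.

5/336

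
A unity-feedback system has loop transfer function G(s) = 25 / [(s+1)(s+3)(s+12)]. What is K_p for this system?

No free integrators in G(s): this is a type 0 system.
K_p = lim_{s→0} G(s) = 25 / (1·3·12) = 25/36.

25/36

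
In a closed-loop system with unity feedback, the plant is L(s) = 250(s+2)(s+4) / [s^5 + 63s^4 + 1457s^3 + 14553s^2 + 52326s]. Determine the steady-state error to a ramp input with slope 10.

261.63

Factoring s from the denominator leaves a polynomial with constant term 52326, so the system is type 1.
K_v = lim_{s→0} s·L(s) = 250·2·4 / 52326 = 1000/26163.
e_ss = 10/K_v = 10/(1000/26163) = 261.63.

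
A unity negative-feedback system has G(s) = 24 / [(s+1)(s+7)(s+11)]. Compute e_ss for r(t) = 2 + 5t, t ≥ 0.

G(s) has no factors of s in the denominator, so the system is type 0. By superposition:
  • 2: e_ss = 2/(1+K_p) with K_p=24/77 → 154/101.
  • 5t: a type-0 system cannot track it, e_ss → ∞.
The unbounded component dominates.

infinity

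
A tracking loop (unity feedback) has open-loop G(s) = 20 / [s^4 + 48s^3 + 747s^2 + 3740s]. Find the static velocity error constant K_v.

1/187

Factoring s from the denominator leaves a polynomial with constant term 3740, so the system is type 1.
K_v = lim_{s→0} s·G(s) = 20 / 3740 = 1/187.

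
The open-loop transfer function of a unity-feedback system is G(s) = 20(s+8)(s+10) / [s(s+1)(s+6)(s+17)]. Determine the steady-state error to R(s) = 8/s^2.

G(s) has one factor of s in the denominator, so the system is type 1.
K_v = lim_{s→0} s·G(s) = 20·8·10 / (1·6·17) = 800/51.
e_ss = 8/K_v = 8/(800/51) = 0.51.

0.51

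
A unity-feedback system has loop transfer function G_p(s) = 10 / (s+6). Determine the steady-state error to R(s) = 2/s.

G_p(s) has no factors of s in the denominator, so the system is type 0.
K_p = lim_{s→0} G_p(s) = 10 / (6) = 5/3.
e_ss = 2/(1 + K_p) = 2/(8/3) = 0.75.

0.75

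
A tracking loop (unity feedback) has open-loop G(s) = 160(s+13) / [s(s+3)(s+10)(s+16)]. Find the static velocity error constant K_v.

13/3

System type = 1 (one pole at s=0).
K_v = lim_{s→0} s·G(s) = 160·13 / (3·10·16) = 13/3.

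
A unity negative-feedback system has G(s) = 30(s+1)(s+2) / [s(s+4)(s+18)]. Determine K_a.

The open loop has one pole at the origin → type 1 system.
K_a = lim_{s→0} s^2·G(s) = 0 (the extra factor of s kills the finite limit).

0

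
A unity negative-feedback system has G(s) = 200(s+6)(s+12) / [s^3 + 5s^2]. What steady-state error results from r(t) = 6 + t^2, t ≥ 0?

Lowest-order denominator term is 5s^2, so the open loop has 2 poles at the origin → type 2 system. Treating each term separately:
  • 6: tracked with zero error.
  • t^2: e_ss = 2/K_a with K_a=2880 → 1/1440.
Total e_ss = 1/1440.

1/1440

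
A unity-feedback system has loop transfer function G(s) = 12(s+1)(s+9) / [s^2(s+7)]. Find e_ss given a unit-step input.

0

G(s) has two factors of s in the denominator, so the system is type 2.
K_p = ∞ for a type-2 system; e_ss to a step is zero.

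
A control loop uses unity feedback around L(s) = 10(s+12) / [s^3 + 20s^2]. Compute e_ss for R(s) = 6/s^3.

1

Lowest-order denominator term is 20s^2, so the open loop has 2 poles at the origin → type 2 system.
K_a = lim_{s→0} s^2·L(s) = 10·12 / 20 = 6.
r(t) = 3t^2 gives R(s) = 6/s^3.
e_ss = 6/K_a = 6/6 = 1.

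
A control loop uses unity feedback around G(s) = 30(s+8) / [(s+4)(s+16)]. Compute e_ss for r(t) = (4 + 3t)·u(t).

infinity

G(s) has no factors of s in the denominator, so the system is type 0. By superposition:
  • 4: e_ss = 4/(1+K_p) with K_p=3.75 → 16/19.
  • 3t: a type-0 system cannot track it, e_ss → ∞.
The unbounded component dominates.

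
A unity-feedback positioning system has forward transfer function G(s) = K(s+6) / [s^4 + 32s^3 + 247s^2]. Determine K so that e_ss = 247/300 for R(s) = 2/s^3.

The denominator has no term below 247s^2 — 2 poles at s=0, type 2.
K_a = lim_{s→0} s^2·G(s) = K·6 / 247 = (6/247)·K.
e_ss = 2/K_a = 247/300 ⇒ K_a = 600/247 ⇒ K = (600/247)/(6/247) = 100.

100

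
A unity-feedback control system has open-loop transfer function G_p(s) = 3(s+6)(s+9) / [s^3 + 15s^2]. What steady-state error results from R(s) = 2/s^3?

Factoring s^2 from the denominator leaves a polynomial with constant term 15, so the system is type 2.
K_a = lim_{s→0} s^2·G_p(s) = 3·6·9 / 15 = 10.8.
r(t) = t^2 gives R(s) = 2/s^3.
e_ss = 2/K_a = 2/10.8 = 5/27.

5/27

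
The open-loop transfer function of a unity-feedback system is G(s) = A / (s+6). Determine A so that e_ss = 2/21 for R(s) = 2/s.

G(s) has no factors of s in the denominator, so the system is type 0.
K_p = lim_{s→0} G(s) = A / (6) = (1/6)·A.
e_ss = 2/(1 + K_p) = 2/21 ⇒ 1 + (1/6)·A = 21 ⇒ A = 120.

120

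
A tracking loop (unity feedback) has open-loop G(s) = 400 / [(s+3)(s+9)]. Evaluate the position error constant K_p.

No free integrators in G(s): this is a type 0 system.
K_p = lim_{s→0} G(s) = 400 / (3·9) = 400/27.

400/27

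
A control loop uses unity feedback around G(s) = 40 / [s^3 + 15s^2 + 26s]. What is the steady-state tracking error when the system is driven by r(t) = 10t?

6.5

Lowest-order denominator term is 26s, so the open loop has 1 pole at the origin → type 1 system.
K_v = lim_{s→0} s·G(s) = 40 / 26 = 20/13.
e_ss = 10/K_v = 10/(20/13) = 6.5.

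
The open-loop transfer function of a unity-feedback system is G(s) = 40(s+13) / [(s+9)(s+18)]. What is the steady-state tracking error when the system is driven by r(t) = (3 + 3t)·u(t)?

infinity

The open loop has no poles at the origin → type 0 system. By superposition:
  • 3: e_ss = 3/(1+K_p) with K_p=260/81 → 243/341.
  • 3t: a type-0 system cannot track it, e_ss → ∞.
The unbounded component dominates.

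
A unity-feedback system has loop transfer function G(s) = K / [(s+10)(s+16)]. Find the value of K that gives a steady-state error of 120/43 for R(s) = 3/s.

12

No free integrators in G(s): this is a type 0 system.
K_p = lim_{s→0} G(s) = K / (10·16) = (1/160)·K.
e_ss = 3/(1 + K_p) = 120/43 ⇒ 1 + (1/160)·K = 1.075 ⇒ K = 12.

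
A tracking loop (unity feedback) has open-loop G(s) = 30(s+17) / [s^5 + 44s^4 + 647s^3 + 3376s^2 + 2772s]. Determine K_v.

Lowest-order denominator term is 2772s, so the open loop has 1 pole at the origin → type 1 system.
K_v = lim_{s→0} s·G(s) = 30·17 / 2772 = 85/462.

85/462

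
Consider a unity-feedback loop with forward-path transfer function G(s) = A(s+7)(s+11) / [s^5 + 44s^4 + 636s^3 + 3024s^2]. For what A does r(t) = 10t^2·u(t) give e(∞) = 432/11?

Factoring s^2 from the denominator leaves a polynomial with constant term 3024, so the system is type 2.
K_a = lim_{s→0} s^2·G(s) = A·7·11 / 3024 = (11/432)·A.
e_ss = 20/K_a = 432/11 ⇒ K_a = 55/108 ⇒ A = (55/108)/(11/432) = 20.

20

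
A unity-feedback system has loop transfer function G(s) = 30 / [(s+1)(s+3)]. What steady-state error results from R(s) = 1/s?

G(s) has no factors of s in the denominator, so the system is type 0.
K_p = lim_{s→0} G(s) = 30 / (1·3) = 10.
e_ss = 1/(1 + K_p) = 1/11.

1/11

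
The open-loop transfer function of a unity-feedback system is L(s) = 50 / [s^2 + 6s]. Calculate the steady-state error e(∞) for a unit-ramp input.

0.12

Factoring s from the denominator leaves a polynomial with constant term 6, so the system is type 1.
K_v = lim_{s→0} s·L(s) = 50 / 6 = 25/3.
e_ss = 1/K_v = 1/(25/3) = 0.12.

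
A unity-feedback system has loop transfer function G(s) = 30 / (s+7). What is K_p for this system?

30/7

The open loop has no poles at the origin → type 0 system.
K_p = lim_{s→0} G(s) = 30 / (7) = 30/7.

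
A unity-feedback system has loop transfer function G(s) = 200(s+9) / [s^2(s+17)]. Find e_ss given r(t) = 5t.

The open loop has two poles at the origin → type 2 system.
A type-2 system has K_v = ∞, so it tracks a ramp input with zero steady-state error.

0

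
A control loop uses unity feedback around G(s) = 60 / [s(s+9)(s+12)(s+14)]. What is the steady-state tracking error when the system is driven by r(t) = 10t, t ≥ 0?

The open loop has one pole at the origin → type 1 system.
K_v = lim_{s→0} s·G(s) = 60 / (9·12·14) = 5/126.
e_ss = 10/K_v = 10/(5/126) = 252.

252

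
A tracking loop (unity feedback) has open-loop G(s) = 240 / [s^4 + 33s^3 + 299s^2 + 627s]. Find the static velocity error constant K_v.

80/209

The denominator has no term below 627s — 1 pole at s=0, type 1.
K_v = lim_{s→0} s·G(s) = 240 / 627 = 80/209.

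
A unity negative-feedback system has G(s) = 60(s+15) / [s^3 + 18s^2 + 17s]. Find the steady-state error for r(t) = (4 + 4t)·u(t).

Lowest-order denominator term is 17s, so the open loop has 1 pole at the origin → type 1 system. By superposition:
  • 4: tracked with zero error.
  • 4t: e_ss = 4/K_v with K_v=900/17 → 17/225.
Total e_ss = 17/225.

17/225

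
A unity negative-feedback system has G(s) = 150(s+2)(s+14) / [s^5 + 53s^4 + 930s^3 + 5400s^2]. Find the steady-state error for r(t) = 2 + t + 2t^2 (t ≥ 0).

Factoring s^2 from the denominator leaves a polynomial with constant term 5400, so the system is type 2. Treating each term separately:
  • 2: tracked with zero error.
  • t: tracked with zero error.
  • 2t^2: e_ss = 4/K_a with K_a=7/9 → 36/7.
Total e_ss = 36/7.

36/7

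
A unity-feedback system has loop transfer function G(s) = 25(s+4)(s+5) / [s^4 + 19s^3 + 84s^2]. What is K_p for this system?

infinity

K_p = lim_{s→0} G(s); with 2 poles at the origin the limit diverges, so K_p = ∞.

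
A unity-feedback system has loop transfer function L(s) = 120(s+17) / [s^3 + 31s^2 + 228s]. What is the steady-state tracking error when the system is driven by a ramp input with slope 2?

Factoring s from the denominator leaves a polynomial with constant term 228, so the system is type 1.
K_v = lim_{s→0} s·L(s) = 120·17 / 228 = 170/19.
e_ss = 2/K_v = 2/(170/19) = 19/85.

19/85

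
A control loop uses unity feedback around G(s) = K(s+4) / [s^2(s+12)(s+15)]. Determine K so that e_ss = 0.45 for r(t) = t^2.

200

System type = 2 (two poles at s=0).
K_a = lim_{s→0} s^2·G(s) = K·4 / (12·15) = (1/45)·K.
e_ss = 2/K_a = 0.45 ⇒ K_a = 40/9 ⇒ K = (40/9)/(1/45) = 200.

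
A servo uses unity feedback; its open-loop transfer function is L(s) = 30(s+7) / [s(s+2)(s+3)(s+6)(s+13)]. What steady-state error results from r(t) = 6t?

L(s) has one factor of s in the denominator, so the system is type 1.
K_v = lim_{s→0} s·L(s) = 30·7 / (2·3·6·13) = 35/78.
e_ss = 6/K_v = 6/(35/78) = 468/35.

468/35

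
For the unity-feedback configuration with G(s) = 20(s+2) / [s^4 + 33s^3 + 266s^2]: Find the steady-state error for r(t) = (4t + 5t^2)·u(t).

66.5

Lowest-order denominator term is 266s^2, so the open loop has 2 poles at the origin → type 2 system. Taking each input component in turn:
  • 4t: tracked with zero error.
  • 5t^2: e_ss = 10/K_a with K_a=20/133 → 66.5.
Total e_ss = 66.5.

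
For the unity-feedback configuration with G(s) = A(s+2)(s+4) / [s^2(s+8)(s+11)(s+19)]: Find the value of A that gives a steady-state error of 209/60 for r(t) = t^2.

G(s) has two factors of s in the denominator, so the system is type 2.
K_a = lim_{s→0} s^2·G(s) = A·2·4 / (8·11·19) = (1/209)·A.
e_ss = 2/K_a = 209/60 ⇒ K_a = 120/209 ⇒ A = (120/209)/(1/209) = 120.

120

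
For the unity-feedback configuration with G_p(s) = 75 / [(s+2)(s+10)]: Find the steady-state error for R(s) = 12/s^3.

infinity

No free integrators in G_p(s): this is a type 0 system.
K_a = lim_{s→0} s^2·G_p(s) = 0; the steady-state error to this parabolic input grows without bound.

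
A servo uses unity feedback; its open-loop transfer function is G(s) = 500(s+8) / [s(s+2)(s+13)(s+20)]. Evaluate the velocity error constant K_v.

100/13

One free integrator in G(s): this is a type 1 system.
K_v = lim_{s→0} s·G(s) = 500·8 / (2·13·20) = 100/13.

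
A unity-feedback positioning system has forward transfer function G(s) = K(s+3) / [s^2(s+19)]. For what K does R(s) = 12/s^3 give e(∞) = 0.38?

200

Two free integrators in G(s): this is a type 2 system.
K_a = lim_{s→0} s^2·G(s) = K·3 / (19) = (3/19)·K.
e_ss = 12/K_a = 0.38 ⇒ K_a = 600/19 ⇒ K = (600/19)/(3/19) = 200.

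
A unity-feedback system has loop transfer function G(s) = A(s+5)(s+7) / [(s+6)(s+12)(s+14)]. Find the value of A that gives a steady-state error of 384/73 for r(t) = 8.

15

G(s) has no factors of s in the denominator, so the system is type 0.
K_p = lim_{s→0} G(s) = A·5·7 / (6·12·14) = (5/144)·A.
e_ss = 8/(1 + K_p) = 384/73 ⇒ 1 + (5/144)·A = 73/48 ⇒ A = 15.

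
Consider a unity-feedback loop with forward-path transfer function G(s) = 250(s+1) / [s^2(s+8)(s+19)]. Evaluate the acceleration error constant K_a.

125/76

Two free integrators in G(s): this is a type 2 system.
K_a = lim_{s→0} s^2·G(s) = 250·1 / (8·19) = 125/76.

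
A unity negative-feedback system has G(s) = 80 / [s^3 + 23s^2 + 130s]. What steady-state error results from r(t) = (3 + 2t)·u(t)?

3.25

The denominator has no term below 130s — 1 pole at s=0, type 1. By superposition:
  • 3: tracked with zero error.
  • 2t: e_ss = 2/K_v with K_v=8/13 → 3.25.
Total e_ss = 3.25.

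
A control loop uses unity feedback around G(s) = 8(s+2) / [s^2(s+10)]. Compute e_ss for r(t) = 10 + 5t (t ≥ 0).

0

System type = 2 (two poles at s=0). By superposition:
  • 10: tracked with zero error.
  • 5t: tracked with zero error.
Total e_ss = 0.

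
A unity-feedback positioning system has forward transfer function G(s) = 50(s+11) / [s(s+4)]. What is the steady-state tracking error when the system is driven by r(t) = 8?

System type = 1 (one pole at s=0).
A type-1 system has K_p = ∞, so it tracks a step input with zero steady-state error.

0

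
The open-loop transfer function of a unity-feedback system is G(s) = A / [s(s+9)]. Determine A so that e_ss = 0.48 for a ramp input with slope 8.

System type = 1 (one pole at s=0).
K_v = lim_{s→0} s·G(s) = A / (9) = (1/9)·A.
e_ss = 8/K_v = 0.48 ⇒ K_v = 50/3 ⇒ A = (50/3)/(1/9) = 150.

150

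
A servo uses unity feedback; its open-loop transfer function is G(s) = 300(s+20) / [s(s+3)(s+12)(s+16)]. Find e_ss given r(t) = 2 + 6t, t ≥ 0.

G(s) has one factor of s in the denominator, so the system is type 1. Taking each input component in turn:
  • 2: tracked with zero error.
  • 6t: e_ss = 6/K_v with K_v=125/12 → 0.576.
Total e_ss = 0.576.

0.576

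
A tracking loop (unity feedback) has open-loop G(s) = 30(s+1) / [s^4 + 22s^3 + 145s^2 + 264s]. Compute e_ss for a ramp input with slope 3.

Lowest-order denominator term is 264s, so the open loop has 1 pole at the origin → type 1 system.
K_v = lim_{s→0} s·G(s) = 30·1 / 264 = 5/44.
e_ss = 3/K_v = 3/(5/44) = 26.4.

26.4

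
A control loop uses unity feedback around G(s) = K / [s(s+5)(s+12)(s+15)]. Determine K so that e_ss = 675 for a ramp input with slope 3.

The open loop has one pole at the origin → type 1 system.
K_v = lim_{s→0} s·G(s) = K / (5·12·15) = (1/900)·K.
e_ss = 3/K_v = 675 ⇒ K_v = 1/225 ⇒ K = (1/225)/(1/900) = 4.

4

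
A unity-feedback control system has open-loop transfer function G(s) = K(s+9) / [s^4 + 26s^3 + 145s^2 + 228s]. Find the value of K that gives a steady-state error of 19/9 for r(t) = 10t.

120

Factoring s from the denominator leaves a polynomial with constant term 228, so the system is type 1.
K_v = lim_{s→0} s·G(s) = K·9 / 228 = (3/76)·K.
e_ss = 10/K_v = 19/9 ⇒ K_v = 90/19 ⇒ K = (90/19)/(3/76) = 120.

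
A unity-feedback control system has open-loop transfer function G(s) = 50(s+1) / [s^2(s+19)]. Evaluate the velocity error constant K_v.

infinity

K_v = lim_{s→0} s·G(s); with 2 poles at the origin the limit diverges, so K_v = ∞.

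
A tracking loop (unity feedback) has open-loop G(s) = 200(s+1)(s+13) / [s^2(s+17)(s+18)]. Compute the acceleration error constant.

System type = 2 (two poles at s=0).
K_a = lim_{s→0} s^2·G(s) = 200·1·13 / (17·18) = 1300/153.

1300/153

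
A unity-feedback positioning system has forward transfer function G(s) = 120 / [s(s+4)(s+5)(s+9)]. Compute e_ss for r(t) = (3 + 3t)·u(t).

System type = 1 (one pole at s=0). Taking each input component in turn:
  • 3: tracked with zero error.
  • 3t: e_ss = 3/K_v with K_v=2/3 → 4.5.
Total e_ss = 4.5.

4.5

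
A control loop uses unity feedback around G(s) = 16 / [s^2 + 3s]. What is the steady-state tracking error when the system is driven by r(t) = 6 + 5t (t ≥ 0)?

0.9375

Factoring s from the denominator leaves a polynomial with constant term 3, so the system is type 1. Treating each term separately:
  • 6: tracked with zero error.
  • 5t: e_ss = 5/K_v with K_v=16/3 → 0.9375.
Total e_ss = 0.9375.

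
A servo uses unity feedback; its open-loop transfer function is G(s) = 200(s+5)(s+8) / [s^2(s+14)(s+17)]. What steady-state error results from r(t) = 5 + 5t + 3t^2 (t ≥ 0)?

0.1785

Two free integrators in G(s): this is a type 2 system. By superposition:
  • 5: tracked with zero error.
  • 5t: tracked with zero error.
  • 3t^2: e_ss = 6/K_a with K_a=4000/119 → 0.1785.
Total e_ss = 0.1785.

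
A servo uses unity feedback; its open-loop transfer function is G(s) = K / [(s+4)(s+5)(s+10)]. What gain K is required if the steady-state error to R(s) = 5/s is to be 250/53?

The open loop has no poles at the origin → type 0 system.
K_p = lim_{s→0} G(s) = K / (4·5·10) = 0.005·K.
e_ss = 5/(1 + K_p) = 250/53 ⇒ 1 + 0.005·K = 1.06 ⇒ K = 12.

12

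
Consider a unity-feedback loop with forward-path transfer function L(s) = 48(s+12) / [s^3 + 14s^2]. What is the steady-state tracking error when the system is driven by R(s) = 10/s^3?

35/144

Factoring s^2 from the denominator leaves a polynomial with constant term 14, so the system is type 2.
K_a = lim_{s→0} s^2·L(s) = 48·12 / 14 = 288/7.
r(t) = 5t^2 gives R(s) = 10/s^3.
e_ss = 10/K_a = 10/(288/7) = 35/144.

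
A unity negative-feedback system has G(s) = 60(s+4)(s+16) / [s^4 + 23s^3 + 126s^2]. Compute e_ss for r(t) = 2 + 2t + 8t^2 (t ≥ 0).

0.525

Lowest-order denominator term is 126s^2, so the open loop has 2 poles at the origin → type 2 system. Treating each term separately:
  • 2: tracked with zero error.
  • 2t: tracked with zero error.
  • 8t^2: e_ss = 16/K_a with K_a=640/21 → 0.525.
Total e_ss = 0.525.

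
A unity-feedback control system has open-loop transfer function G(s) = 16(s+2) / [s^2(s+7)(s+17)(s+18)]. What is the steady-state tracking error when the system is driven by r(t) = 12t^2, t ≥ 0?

Two free integrators in G(s): this is a type 2 system.
K_a = lim_{s→0} s^2·G(s) = 16·2 / (7·17·18) = 16/1071.
r(t) = 12t^2 gives R(s) = 24/s^3.
e_ss = 24/K_a = 24/(16/1071) = 1606.5.

1606.5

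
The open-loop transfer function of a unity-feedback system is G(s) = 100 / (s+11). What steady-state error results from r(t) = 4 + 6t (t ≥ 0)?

infinity

No free integrators in G(s): this is a type 0 system. Taking each input component in turn:
  • 4: e_ss = 4/(1+K_p) with K_p=100/11 → 44/111.
  • 6t: a type-0 system cannot track it, e_ss → ∞.
The unbounded component dominates.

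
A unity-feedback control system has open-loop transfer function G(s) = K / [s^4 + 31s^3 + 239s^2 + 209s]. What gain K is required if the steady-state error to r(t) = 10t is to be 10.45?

Factoring s from the denominator leaves a polynomial with constant term 209, so the system is type 1.
K_v = lim_{s→0} s·G(s) = K / 209 = (1/209)·K.
e_ss = 10/K_v = 10.45 ⇒ K_v = 200/209 ⇒ K = (200/209)/(1/209) = 200.

200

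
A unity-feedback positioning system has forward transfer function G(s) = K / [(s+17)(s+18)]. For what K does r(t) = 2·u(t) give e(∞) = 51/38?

150

System type = 0 (no poles at s=0).
K_p = lim_{s→0} G(s) = K / (17·18) = (1/306)·K.
e_ss = 2/(1 + K_p) = 51/38 ⇒ 1 + (1/306)·K = 76/51 ⇒ K = 150.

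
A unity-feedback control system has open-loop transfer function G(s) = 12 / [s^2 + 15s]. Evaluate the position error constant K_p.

K_p = lim_{s→0} G(s); with 1 pole at the origin the limit diverges, so K_p = ∞.

infinity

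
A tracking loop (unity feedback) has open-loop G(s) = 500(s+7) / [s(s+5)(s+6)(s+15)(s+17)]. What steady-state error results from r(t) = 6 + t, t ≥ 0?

The open loop has one pole at the origin → type 1 system. By superposition:
  • 6: tracked with zero error.
  • t: e_ss = 1/K_v with K_v=70/153 → 153/70.
Total e_ss = 153/70.

153/70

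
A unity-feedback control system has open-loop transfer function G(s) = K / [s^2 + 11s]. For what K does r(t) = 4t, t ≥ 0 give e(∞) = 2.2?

20

Lowest-order denominator term is 11s, so the open loop has 1 pole at the origin → type 1 system.
K_v = lim_{s→0} s·G(s) = K / 11 = (1/11)·K.
e_ss = 4/K_v = 2.2 ⇒ K_v = 20/11 ⇒ K = (20/11)/(1/11) = 20.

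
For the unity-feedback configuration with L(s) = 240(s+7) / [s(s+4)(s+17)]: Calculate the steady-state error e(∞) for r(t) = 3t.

17/140

The open loop has one pole at the origin → type 1 system.
K_v = lim_{s→0} s·L(s) = 240·7 / (4·17) = 420/17.
e_ss = 3/K_v = 3/(420/17) = 17/140.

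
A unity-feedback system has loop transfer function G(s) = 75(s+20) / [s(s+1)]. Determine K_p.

K_p = lim_{s→0} G(s); with 1 pole at the origin the limit diverges, so K_p = ∞.

infinity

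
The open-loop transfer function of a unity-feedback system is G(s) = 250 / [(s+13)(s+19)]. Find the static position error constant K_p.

No free integrators in G(s): this is a type 0 system.
K_p = lim_{s→0} G(s) = 250 / (13·19) = 250/247.

250/247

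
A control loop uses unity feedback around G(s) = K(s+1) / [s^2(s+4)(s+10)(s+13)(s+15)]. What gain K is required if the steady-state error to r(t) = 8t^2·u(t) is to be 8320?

The open loop has two poles at the origin → type 2 system.
K_a = lim_{s→0} s^2·G(s) = K·1 / (4·10·13·15) = (1/7800)·K.
e_ss = 16/K_a = 8320 ⇒ K_a = 1/520 ⇒ K = (1/520)/(1/7800) = 15.

15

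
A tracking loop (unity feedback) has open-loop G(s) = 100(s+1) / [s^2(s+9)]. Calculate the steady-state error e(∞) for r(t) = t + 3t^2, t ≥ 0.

The open loop has two poles at the origin → type 2 system. Taking each input component in turn:
  • t: tracked with zero error.
  • 3t^2: e_ss = 6/K_a with K_a=100/9 → 0.54.
Total e_ss = 0.54.

0.54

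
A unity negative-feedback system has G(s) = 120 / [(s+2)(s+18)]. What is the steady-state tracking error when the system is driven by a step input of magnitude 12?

36/13

The open loop has no poles at the origin → type 0 system.
K_p = lim_{s→0} G(s) = 120 / (2·18) = 10/3.
e_ss = 12/(1 + K_p) = 12/(13/3) = 36/13.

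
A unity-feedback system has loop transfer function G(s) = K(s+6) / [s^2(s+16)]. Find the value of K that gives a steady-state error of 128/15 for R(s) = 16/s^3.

Two free integrators in G(s): this is a type 2 system.
K_a = lim_{s→0} s^2·G(s) = K·6 / (16) = 0.375·K.
e_ss = 16/K_a = 128/15 ⇒ K_a = 1.875 ⇒ K = 1.875/0.375 = 5.

5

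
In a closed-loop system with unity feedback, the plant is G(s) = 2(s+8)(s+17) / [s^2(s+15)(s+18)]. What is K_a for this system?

System type = 2 (two poles at s=0).
K_a = lim_{s→0} s^2·G(s) = 2·8·17 / (15·18) = 136/135.

136/135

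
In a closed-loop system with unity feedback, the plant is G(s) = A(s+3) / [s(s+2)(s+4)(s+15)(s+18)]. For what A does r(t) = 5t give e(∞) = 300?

12

One free integrator in G(s): this is a type 1 system.
K_v = lim_{s→0} s·G(s) = A·3 / (2·4·15·18) = (1/720)·A.
e_ss = 5/K_v = 300 ⇒ K_v = 1/60 ⇒ A = (1/60)/(1/720) = 12.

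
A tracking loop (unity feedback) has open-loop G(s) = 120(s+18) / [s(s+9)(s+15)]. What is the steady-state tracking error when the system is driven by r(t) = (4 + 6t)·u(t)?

0.375

One free integrator in G(s): this is a type 1 system. Treating each term separately:
  • 4: tracked with zero error.
  • 6t: e_ss = 6/K_v with K_v=16 → 0.375.
Total e_ss = 0.375.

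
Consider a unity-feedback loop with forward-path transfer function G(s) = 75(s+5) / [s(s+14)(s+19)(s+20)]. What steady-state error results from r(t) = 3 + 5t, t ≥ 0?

The open loop has one pole at the origin → type 1 system. By superposition:
  • 3: tracked with zero error.
  • 5t: e_ss = 5/K_v with K_v=75/1064 → 1064/15.
Total e_ss = 1064/15.

1064/15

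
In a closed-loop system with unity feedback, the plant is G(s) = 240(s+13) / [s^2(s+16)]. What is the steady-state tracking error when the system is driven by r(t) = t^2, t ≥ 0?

G(s) has two factors of s in the denominator, so the system is type 2.
K_a = lim_{s→0} s^2·G(s) = 240·13 / (16) = 195.
r(t) = t^2 gives R(s) = 2/s^3.
e_ss = 2/K_a = 2/195.

2/195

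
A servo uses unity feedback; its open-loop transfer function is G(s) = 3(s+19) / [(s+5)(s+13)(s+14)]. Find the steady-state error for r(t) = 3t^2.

No free integrators in G(s): this is a type 0 system.
K_a = lim_{s→0} s^2·G(s) = 0; the steady-state error to this parabolic input grows without bound.

infinity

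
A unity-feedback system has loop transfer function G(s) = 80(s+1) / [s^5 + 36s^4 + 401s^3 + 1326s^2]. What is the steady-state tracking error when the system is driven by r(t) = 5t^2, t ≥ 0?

The denominator has no term below 1326s^2 — 2 poles at s=0, type 2.
K_a = lim_{s→0} s^2·G(s) = 80·1 / 1326 = 40/663.
r(t) = 5t^2 gives R(s) = 10/s^3.
e_ss = 10/K_a = 10/(40/663) = 165.75.

165.75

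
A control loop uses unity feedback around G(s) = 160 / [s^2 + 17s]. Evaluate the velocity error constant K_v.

The denominator has no term below 17s — 1 pole at s=0, type 1.
K_v = lim_{s→0} s·G(s) = 160 / 17 = 160/17.

160/17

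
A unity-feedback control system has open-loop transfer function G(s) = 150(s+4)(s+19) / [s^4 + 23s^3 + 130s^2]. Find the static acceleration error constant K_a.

1140/13

Lowest-order denominator term is 130s^2, so the open loop has 2 poles at the origin → type 2 system.
K_a = lim_{s→0} s^2·G(s) = 150·4·19 / 130 = 1140/13.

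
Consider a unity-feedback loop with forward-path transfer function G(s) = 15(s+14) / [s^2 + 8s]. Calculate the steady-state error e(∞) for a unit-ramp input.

Factoring s from the denominator leaves a polynomial with constant term 8, so the system is type 1.
K_v = lim_{s→0} s·G(s) = 15·14 / 8 = 26.25.
e_ss = 1/K_v = 1/26.25 = 4/105.

4/105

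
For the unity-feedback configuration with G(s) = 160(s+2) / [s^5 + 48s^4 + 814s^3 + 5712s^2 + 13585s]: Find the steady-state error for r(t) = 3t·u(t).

8151/64

Lowest-order denominator term is 13585s, so the open loop has 1 pole at the origin → type 1 system.
K_v = lim_{s→0} s·G(s) = 160·2 / 13585 = 64/2717.
e_ss = 3/K_v = 3/(64/2717) = 8151/64.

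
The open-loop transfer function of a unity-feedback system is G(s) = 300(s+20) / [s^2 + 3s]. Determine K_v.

Lowest-order denominator term is 3s, so the open loop has 1 pole at the origin → type 1 system.
K_v = lim_{s→0} s·G(s) = 300·20 / 3 = 2000.

2000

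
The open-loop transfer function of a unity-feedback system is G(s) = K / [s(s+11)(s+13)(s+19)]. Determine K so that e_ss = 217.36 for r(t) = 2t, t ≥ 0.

G(s) has one factor of s in the denominator, so the system is type 1.
K_v = lim_{s→0} s·G(s) = K / (11·13·19) = (1/2717)·K.
e_ss = 2/K_v = 217.36 ⇒ K_v = 25/2717 ⇒ K = (25/2717)/(1/2717) = 25.

25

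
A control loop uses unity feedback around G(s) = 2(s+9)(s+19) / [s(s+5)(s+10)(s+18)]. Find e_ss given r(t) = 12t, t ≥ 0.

600/19

One free integrator in G(s): this is a type 1 system.
K_v = lim_{s→0} s·G(s) = 2·9·19 / (5·10·18) = 0.38.
e_ss = 12/K_v = 12/0.38 = 600/19.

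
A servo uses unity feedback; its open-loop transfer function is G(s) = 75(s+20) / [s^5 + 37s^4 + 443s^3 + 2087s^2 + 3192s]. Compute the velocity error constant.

Lowest-order denominator term is 3192s, so the open loop has 1 pole at the origin → type 1 system.
K_v = lim_{s→0} s·G(s) = 75·20 / 3192 = 125/266.

125/266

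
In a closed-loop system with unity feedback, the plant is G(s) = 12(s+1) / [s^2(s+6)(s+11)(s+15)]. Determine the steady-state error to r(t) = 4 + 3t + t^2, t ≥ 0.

The open loop has two poles at the origin → type 2 system. Treating each term separately:
  • 4: tracked with zero error.
  • 3t: tracked with zero error.
  • t^2: e_ss = 2/K_a with K_a=2/165 → 165.
Total e_ss = 165.

165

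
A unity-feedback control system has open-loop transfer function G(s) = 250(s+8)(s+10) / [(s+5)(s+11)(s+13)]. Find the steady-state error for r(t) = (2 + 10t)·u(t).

infinity

G(s) has no factors of s in the denominator, so the system is type 0. Taking each input component in turn:
  • 2: e_ss = 2/(1+K_p) with K_p=4000/143 → 286/4143.
  • 10t: a type-0 system cannot track it, e_ss → ∞.
The unbounded component dominates.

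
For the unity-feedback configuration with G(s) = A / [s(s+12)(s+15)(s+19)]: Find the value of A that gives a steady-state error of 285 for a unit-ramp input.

The open loop has one pole at the origin → type 1 system.
K_v = lim_{s→0} s·G(s) = A / (12·15·19) = (1/3420)·A.
e_ss = 1/K_v = 285 ⇒ K_v = 1/285 ⇒ A = (1/285)/(1/3420) = 12.

12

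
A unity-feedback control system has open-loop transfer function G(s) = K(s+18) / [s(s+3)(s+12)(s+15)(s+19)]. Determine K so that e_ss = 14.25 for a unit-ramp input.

40

The open loop has one pole at the origin → type 1 system.
K_v = lim_{s→0} s·G(s) = K·18 / (3·12·15·19) = (1/570)·K.
e_ss = 1/K_v = 14.25 ⇒ K_v = 4/57 ⇒ K = (4/57)/(1/570) = 40.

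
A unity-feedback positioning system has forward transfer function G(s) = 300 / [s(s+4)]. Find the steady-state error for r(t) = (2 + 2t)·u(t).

2/75

System type = 1 (one pole at s=0). Treating each term separately:
  • 2: tracked with zero error.
  • 2t: e_ss = 2/K_v with K_v=75 → 2/75.
Total e_ss = 2/75.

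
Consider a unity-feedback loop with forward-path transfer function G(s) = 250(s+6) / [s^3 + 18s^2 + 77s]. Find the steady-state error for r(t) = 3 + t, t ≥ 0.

77/1500

Lowest-order denominator term is 77s, so the open loop has 1 pole at the origin → type 1 system. By superposition:
  • 3: tracked with zero error.
  • t: e_ss = 1/K_v with K_v=1500/77 → 77/1500.
Total e_ss = 77/1500.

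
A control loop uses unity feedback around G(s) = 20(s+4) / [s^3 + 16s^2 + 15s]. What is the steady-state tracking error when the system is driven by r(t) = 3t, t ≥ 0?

Lowest-order denominator term is 15s, so the open loop has 1 pole at the origin → type 1 system.
K_v = lim_{s→0} s·G(s) = 20·4 / 15 = 16/3.
e_ss = 3/K_v = 3/(16/3) = 0.5625.

0.5625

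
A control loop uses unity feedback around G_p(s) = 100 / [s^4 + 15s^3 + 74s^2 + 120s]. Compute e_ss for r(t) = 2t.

2.4

Factoring s from the denominator leaves a polynomial with constant term 120, so the system is type 1.
K_v = lim_{s→0} s·G_p(s) = 100 / 120 = 5/6.
e_ss = 2/K_v = 2/(5/6) = 2.4.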